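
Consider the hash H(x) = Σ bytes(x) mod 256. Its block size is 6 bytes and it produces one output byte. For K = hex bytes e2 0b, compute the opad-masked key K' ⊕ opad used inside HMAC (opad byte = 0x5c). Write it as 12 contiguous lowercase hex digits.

Key hex bytes e2 0b is 2 bytes ≤ B = 6; zero-pad to 6 bytes: K' = e2 0b 00 00 00 00.
XOR each byte with 0x5c: e2⊕5c=be, 0b⊕5c=57, 00⊕5c=5c, 00⊕5c=5c, 00⊕5c=5c, 00⊕5c=5c.

be575c5c5c5c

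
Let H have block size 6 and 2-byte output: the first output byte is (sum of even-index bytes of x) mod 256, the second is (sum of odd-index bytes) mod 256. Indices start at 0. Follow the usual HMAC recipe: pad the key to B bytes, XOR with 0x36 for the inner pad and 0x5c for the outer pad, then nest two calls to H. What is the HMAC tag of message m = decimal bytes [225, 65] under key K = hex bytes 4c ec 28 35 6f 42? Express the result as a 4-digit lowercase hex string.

Key hex bytes 4c ec 28 35 6f 42 is exactly B = 6 bytes: K' = 4c ec 28 35 6f 42.
K' ⊕ ipad = 7a da 1e 03 59 74.  K' ⊕ opad = 10 b0 74 69 33 1e.
Inner input = (K'⊕ipad) ∥ m = 7a da 1e 03 59 74 ∥ e1 41.
Inner hash: even-index sum = 466 mod 256 = 210; odd-index sum = 402 mod 256 = 146 → d2 92.
Outer input = (K'⊕opad) ∥ inner = 10 b0 74 69 33 1e ∥ d2 92.
Outer hash (tag): even-index sum = 393 mod 256 = 137; odd-index sum = 457 mod 256 = 201 → 89 c9.

89c9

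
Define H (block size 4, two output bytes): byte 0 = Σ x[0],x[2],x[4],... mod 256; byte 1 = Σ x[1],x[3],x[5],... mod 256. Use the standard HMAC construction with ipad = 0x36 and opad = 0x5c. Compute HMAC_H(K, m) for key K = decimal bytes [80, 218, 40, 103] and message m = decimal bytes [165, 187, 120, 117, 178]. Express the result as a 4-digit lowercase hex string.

Key decimal bytes [80, 218, 40, 103] = 50 da 28 67 is exactly B = 4 bytes: K' = 50 da 28 67.
K' ⊕ ipad = 66 ec 1e 51.  K' ⊕ opad = 0c 86 74 3b.
Inner input = (K'⊕ipad) ∥ m = 66 ec 1e 51 ∥ a5 bb 78 75 b2.
Inner hash: even-index sum = 595 mod 256 = 83; odd-index sum = 621 mod 256 = 109 → 53 6d.
Outer input = (K'⊕opad) ∥ inner = 0c 86 74 3b ∥ 53 6d.
Outer hash (tag): even-index sum = 211 mod 256 = 211; odd-index sum = 302 mod 256 = 46 → d3 2e.

d32e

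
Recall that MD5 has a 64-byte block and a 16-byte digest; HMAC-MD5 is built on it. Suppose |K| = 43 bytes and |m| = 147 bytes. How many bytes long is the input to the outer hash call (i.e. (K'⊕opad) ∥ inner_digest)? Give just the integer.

Key is 43 ≤ 64 bytes, zero-padded: |K'| = 64.
Outer input = (K'⊕opad) ∥ H(inner) → 64 + 16 = 80 bytes.

80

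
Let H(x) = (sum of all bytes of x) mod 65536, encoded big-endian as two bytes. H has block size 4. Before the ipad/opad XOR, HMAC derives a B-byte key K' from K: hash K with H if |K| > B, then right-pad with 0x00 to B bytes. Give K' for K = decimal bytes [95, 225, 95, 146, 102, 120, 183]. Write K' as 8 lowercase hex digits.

03c60000

|K| = 7 > B = 4, so first hash the key.
H(K): sum = 95+225+95+146+102+120+183 = 966 → 03 c6.
Zero-pad H(K) = 03 c6 to 4 bytes: K' = 03 c6 00 00.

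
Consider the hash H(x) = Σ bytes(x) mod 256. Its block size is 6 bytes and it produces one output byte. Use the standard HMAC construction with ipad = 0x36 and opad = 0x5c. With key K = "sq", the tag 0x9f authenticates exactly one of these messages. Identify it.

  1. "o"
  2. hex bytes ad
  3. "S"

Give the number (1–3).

1

Key "sq" = 73 71 is 2 bytes ≤ B = 6; zero-pad to 6 bytes: K' = 73 71 00 00 00 00.
K' ⊕ ipad = 45 47 36 36 36 36; K' ⊕ opad = 2f 2d 5c 5c 5c 5c.
m1: inner = H(45 47 36 36 36 36 6f) = d3; tag = H(2f 2d 5c 5c 5c 5c d3) = 9f ← matches
m2: inner = H(45 47 36 36 36 36 ad) = 11; tag = H(2f 2d 5c 5c 5c 5c 11) = dd
m3: inner = H(45 47 36 36 36 36 53) = b7; tag = H(2f 2d 5c 5c 5c 5c b7) = 83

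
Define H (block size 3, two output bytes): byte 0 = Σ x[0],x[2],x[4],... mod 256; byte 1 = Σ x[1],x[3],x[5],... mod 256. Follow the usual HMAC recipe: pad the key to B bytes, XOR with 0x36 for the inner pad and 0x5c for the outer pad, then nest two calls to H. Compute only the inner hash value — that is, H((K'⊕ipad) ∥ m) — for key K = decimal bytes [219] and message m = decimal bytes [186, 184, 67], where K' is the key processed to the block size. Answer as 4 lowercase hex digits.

db33

Key decimal bytes [219] = db is 1 byte ≤ B = 3; zero-pad to 3 bytes: K' = db 00 00.
K' ⊕ ipad = ed 36 36.
Inner input = ed 36 36 ∥ ba b8 43.
Inner hash: even-index sum = 475 mod 256 = 219; odd-index sum = 307 mod 256 = 51 → db 33.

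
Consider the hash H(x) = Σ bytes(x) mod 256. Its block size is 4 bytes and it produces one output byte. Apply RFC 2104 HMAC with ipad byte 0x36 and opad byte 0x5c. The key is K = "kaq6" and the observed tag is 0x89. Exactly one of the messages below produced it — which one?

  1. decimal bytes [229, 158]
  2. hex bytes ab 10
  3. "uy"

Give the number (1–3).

1

Key "kaq6" = 6b 61 71 36 is exactly B = 4 bytes: K' = 6b 61 71 36.
K' ⊕ ipad = 5d 57 47 00; K' ⊕ opad = 37 3d 2d 6a.
m1: inner = H(5d 57 47 00 e5 9e) = 7e; tag = H(37 3d 2d 6a 7e) = 89 ← matches
m2: inner = H(5d 57 47 00 ab 10) = b6; tag = H(37 3d 2d 6a b6) = c1
m3: inner = H(5d 57 47 00 75 79) = e9; tag = H(37 3d 2d 6a e9) = f4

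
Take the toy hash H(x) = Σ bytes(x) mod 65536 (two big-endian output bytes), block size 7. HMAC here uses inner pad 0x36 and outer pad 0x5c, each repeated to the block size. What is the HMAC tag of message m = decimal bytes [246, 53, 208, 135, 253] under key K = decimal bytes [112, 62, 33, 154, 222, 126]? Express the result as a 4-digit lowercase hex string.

Key decimal bytes [112, 62, 33, 154, 222, 126] = 70 3e 21 9a de 7e is 6 bytes ≤ B = 7; zero-pad to 7 bytes: K' = 70 3e 21 9a de 7e 00.
K' ⊕ ipad = 46 08 17 ac e8 48 36.  K' ⊕ opad = 2c 62 7d c6 82 22 5c.
Inner input = (K'⊕ipad) ∥ m = 46 08 17 ac e8 48 36 ∥ f6 35 d0 87 fd.
Inner hash: sum = 70+8+23+172+232+72+54+246+53+208+135+253 = 1526 → 05 f6.
Outer input = (K'⊕opad) ∥ inner = 2c 62 7d c6 82 22 5c ∥ 05 f6.
Outer hash (tag): sum = 44+98+125+198+130+34+92+5+246 = 972 → 03 cc.

03cc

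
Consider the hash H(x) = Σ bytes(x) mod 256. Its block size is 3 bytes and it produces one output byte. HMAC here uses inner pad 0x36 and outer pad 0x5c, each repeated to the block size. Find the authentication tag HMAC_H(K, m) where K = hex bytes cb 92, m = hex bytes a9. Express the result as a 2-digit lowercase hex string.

41

Key hex bytes cb 92 is 2 bytes ≤ B = 3; zero-pad to 3 bytes: K' = cb 92 00.
K' ⊕ ipad = fd a4 36.  K' ⊕ opad = 97 ce 5c.
Inner input = (K'⊕ipad) ∥ m = fd a4 36 ∥ a9.
Inner hash: sum = 253+164+54+169 = 640; mod 256 = 128 → 80.
Outer input = (K'⊕opad) ∥ inner = 97 ce 5c ∥ 80.
Outer hash (tag): sum = 151+206+92+128 = 577; mod 256 = 65 → 41.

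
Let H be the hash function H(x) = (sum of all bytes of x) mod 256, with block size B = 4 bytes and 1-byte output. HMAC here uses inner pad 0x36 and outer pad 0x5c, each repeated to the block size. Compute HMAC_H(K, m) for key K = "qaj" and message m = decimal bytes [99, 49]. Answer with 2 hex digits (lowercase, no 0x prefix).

Key "qaj" = 71 61 6a is 3 bytes ≤ B = 4; zero-pad to 4 bytes: K' = 71 61 6a 00.
K' ⊕ ipad = 47 57 5c 36.  K' ⊕ opad = 2d 3d 36 5c.
Inner input = (K'⊕ipad) ∥ m = 47 57 5c 36 ∥ 63 31.
Inner hash: sum = 71+87+92+54+99+49 = 452; mod 256 = 196 → c4.
Outer input = (K'⊕opad) ∥ inner = 2d 3d 36 5c ∥ c4.
Outer hash (tag): sum = 45+61+54+92+196 = 448; mod 256 = 192 → c0.

c0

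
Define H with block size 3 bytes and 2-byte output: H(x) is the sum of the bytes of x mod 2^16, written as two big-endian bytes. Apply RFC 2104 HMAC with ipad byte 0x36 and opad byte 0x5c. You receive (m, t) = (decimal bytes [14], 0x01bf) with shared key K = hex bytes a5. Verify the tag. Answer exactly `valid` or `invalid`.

valid

Key hex bytes a5 is 1 byte ≤ B = 3; zero-pad to 3 bytes: K' = a5 00 00.
K' ⊕ ipad = 93 36 36; K' ⊕ opad = f9 5c 5c.
Inner hash: sum = 147+54+54+14 = 269 → 01 0d.
Outer hash (recomputed tag): sum = 249+92+92+1+13 = 447 → 01 bf.
Recomputed tag = 01bf; claimed = 01bf → match.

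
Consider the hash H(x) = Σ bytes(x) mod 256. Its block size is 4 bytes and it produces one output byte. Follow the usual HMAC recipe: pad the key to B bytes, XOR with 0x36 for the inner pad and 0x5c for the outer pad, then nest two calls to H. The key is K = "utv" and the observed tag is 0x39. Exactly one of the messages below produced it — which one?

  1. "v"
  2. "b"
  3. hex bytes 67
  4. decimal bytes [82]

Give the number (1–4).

Key "utv" = 75 74 76 is 3 bytes ≤ B = 4; zero-pad to 4 bytes: K' = 75 74 76 00.
K' ⊕ ipad = 43 42 40 36; K' ⊕ opad = 29 28 2a 5c.
m1: inner = H(43 42 40 36 76) = 71; tag = H(29 28 2a 5c 71) = 48
m2: inner = H(43 42 40 36 62) = 5d; tag = H(29 28 2a 5c 5d) = 34
m3: inner = H(43 42 40 36 67) = 62; tag = H(29 28 2a 5c 62) = 39 ← matches
m4: inner = H(43 42 40 36 52) = 4d; tag = H(29 28 2a 5c 4d) = 24

3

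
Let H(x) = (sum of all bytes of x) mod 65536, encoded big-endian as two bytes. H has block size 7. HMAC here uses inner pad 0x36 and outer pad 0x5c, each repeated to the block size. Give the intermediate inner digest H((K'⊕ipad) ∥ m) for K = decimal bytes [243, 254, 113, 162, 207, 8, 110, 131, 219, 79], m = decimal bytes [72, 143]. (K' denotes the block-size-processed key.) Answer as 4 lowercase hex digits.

02d8

Key decimal bytes [243, 254, 113, 162, 207, 8, 110, 131, 219, 79] = f3 fe 71 a2 cf 08 6e 83 db 4f is 10 bytes > B = 7, so hash it first: H(key) = 05 f6, then zero-pad to 7 bytes: K' = 05 f6 00 00 00 00 00.
K' ⊕ ipad = 33 c0 36 36 36 36 36.
Inner input = 33 c0 36 36 36 36 36 ∥ 48 8f.
Inner hash: sum = 51+192+54+54+54+54+54+72+143 = 728 → 02 d8.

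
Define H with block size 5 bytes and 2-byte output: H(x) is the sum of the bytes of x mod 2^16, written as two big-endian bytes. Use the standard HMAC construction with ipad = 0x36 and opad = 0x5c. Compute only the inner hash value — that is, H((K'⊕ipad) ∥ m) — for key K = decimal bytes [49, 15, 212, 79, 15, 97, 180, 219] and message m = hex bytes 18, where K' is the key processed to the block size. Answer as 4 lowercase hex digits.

Key decimal bytes [49, 15, 212, 79, 15, 97, 180, 219] = 31 0f d4 4f 0f 61 b4 db is 8 bytes > B = 5, so hash it first: H(key) = 03 62, then zero-pad to 5 bytes: K' = 03 62 00 00 00.
K' ⊕ ipad = 35 54 36 36 36.
Inner input = 35 54 36 36 36 ∥ 18.
Inner hash: sum = 53+84+54+54+54+24 = 323 → 01 43.

0143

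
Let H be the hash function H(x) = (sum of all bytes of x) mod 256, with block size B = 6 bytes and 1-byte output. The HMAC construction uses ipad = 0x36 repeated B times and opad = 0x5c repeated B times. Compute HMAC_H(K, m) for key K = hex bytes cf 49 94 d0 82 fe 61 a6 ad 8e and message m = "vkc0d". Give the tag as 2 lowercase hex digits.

1c

Key hex bytes cf 49 94 d0 82 fe 61 a6 ad 8e is 10 bytes > B = 6, so hash it first: H(key) = 3e, then zero-pad to 6 bytes: K' = 3e 00 00 00 00 00.
K' ⊕ ipad = 08 36 36 36 36 36.  K' ⊕ opad = 62 5c 5c 5c 5c 5c.
Inner input = (K'⊕ipad) ∥ m = 08 36 36 36 36 36 ∥ 76 6b 63 30 64.
Inner hash: sum = 8+54+54+54+54+54+118+107+99+48+100 = 750; mod 256 = 238 → ee.
Outer input = (K'⊕opad) ∥ inner = 62 5c 5c 5c 5c 5c ∥ ee.
Outer hash (tag): sum = 98+92+92+92+92+92+238 = 796; mod 256 = 28 → 1c.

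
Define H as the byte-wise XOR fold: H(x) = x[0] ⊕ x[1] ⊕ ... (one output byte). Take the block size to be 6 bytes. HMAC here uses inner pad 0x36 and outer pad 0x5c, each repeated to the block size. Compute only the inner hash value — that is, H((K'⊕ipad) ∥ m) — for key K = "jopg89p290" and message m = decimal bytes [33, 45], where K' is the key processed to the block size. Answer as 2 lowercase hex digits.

Key "jopg89p290" = 6a 6f 70 67 38 39 70 32 39 30 is 10 bytes > B = 6, so hash it first: H(key) = 58, then zero-pad to 6 bytes: K' = 58 00 00 00 00 00.
K' ⊕ ipad = 6e 36 36 36 36 36.
Inner input = 6e 36 36 36 36 36 ∥ 21 2d.
Inner hash: XOR 6e⊕36⊕36⊕36⊕36⊕36⊕21⊕2d = 54.

54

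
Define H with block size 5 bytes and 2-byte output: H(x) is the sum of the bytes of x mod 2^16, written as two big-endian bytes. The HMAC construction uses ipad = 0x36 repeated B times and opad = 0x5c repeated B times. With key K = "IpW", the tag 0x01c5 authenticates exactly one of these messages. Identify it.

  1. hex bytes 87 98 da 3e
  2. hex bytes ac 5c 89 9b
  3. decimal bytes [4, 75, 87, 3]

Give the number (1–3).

2

Key "IpW" = 49 70 57 is 3 bytes ≤ B = 5; zero-pad to 5 bytes: K' = 49 70 57 00 00.
K' ⊕ ipad = 7f 46 61 36 36; K' ⊕ opad = 15 2c 0b 5c 5c.
m1: inner = H(7f 46 61 36 36 87 98 da 3e) = 03 c9; tag = H(15 2c 0b 5c 5c 03 c9) = 01d0
m2: inner = H(7f 46 61 36 36 ac 5c 89 9b) = 03 be; tag = H(15 2c 0b 5c 5c 03 be) = 01c5 ← matches
m3: inner = H(7f 46 61 36 36 04 4b 57 03) = 02 3b; tag = H(15 2c 0b 5c 5c 02 3b) = 0141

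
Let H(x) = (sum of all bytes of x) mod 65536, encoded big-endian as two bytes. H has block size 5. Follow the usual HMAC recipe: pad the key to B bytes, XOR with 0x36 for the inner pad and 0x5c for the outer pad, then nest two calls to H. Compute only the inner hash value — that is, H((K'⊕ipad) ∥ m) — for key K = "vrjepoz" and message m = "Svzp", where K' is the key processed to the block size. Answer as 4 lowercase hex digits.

Key "vrjepoz" = 76 72 6a 65 70 6f 7a is 7 bytes > B = 5, so hash it first: H(key) = 03 10, then zero-pad to 5 bytes: K' = 03 10 00 00 00.
K' ⊕ ipad = 35 26 36 36 36.
Inner input = 35 26 36 36 36 ∥ 53 76 7a 70.
Inner hash: sum = 53+38+54+54+54+83+118+122+112 = 688 → 02 b0.

02b0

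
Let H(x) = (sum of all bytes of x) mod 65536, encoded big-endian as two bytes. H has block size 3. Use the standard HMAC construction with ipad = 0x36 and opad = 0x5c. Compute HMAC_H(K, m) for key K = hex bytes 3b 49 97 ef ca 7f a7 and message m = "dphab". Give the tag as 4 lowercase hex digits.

019a

Key hex bytes 3b 49 97 ef ca 7f a7 is 7 bytes > B = 3, so hash it first: H(key) = 03 fa, then zero-pad to 3 bytes: K' = 03 fa 00.
K' ⊕ ipad = 35 cc 36.  K' ⊕ opad = 5f a6 5c.
Inner input = (K'⊕ipad) ∥ m = 35 cc 36 ∥ 64 70 68 61 62.
Inner hash: sum = 53+204+54+100+112+104+97+98 = 822 → 03 36.
Outer input = (K'⊕opad) ∥ inner = 5f a6 5c ∥ 03 36.
Outer hash (tag): sum = 95+166+92+3+54 = 410 → 01 9a.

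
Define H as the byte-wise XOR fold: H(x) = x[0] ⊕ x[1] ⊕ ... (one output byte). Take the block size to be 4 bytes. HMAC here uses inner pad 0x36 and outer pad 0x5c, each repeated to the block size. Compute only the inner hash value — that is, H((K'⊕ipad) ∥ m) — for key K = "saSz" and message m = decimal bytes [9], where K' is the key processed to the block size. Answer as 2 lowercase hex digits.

32

Key "saSz" = 73 61 53 7a is exactly B = 4 bytes: K' = 73 61 53 7a.
K' ⊕ ipad = 45 57 65 4c.
Inner input = 45 57 65 4c ∥ 09.
Inner hash: XOR 45⊕57⊕65⊕4c⊕09 = 32.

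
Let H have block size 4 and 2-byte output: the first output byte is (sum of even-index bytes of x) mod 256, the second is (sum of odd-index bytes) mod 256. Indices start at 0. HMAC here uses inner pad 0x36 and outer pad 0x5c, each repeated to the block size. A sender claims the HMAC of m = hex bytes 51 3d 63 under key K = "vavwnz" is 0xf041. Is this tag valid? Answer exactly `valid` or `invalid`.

invalid

Key "vavwnz" = 76 61 76 77 6e 7a is 6 bytes > B = 4, so hash it first: H(key) = 5a 52, then zero-pad to 4 bytes: K' = 5a 52 00 00.
K' ⊕ ipad = 6c 64 36 36; K' ⊕ opad = 06 0e 5c 5c.
Inner hash: even-index sum = 342 mod 256 = 86; odd-index sum = 215 mod 256 = 215 → 56 d7.
Outer hash (recomputed tag): even-index sum = 184 mod 256 = 184; odd-index sum = 321 mod 256 = 65 → b8 41.
Recomputed tag = b841; claimed = f041 → mismatch.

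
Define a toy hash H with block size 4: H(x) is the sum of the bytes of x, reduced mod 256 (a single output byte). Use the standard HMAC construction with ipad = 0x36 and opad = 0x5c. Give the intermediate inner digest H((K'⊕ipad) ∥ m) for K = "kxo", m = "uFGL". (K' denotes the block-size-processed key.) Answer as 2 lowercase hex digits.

Key "kxo" = 6b 78 6f is 3 bytes ≤ B = 4; zero-pad to 4 bytes: K' = 6b 78 6f 00.
K' ⊕ ipad = 5d 4e 59 36.
Inner input = 5d 4e 59 36 ∥ 75 46 47 4c.
Inner hash: sum = 93+78+89+54+117+70+71+76 = 648; mod 256 = 136 → 88.

88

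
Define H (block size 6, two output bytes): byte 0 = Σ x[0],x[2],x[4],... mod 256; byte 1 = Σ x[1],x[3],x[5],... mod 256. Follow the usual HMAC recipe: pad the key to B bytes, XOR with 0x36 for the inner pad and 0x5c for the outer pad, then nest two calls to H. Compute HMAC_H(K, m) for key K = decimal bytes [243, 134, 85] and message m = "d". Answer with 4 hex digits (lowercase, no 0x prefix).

Key decimal bytes [243, 134, 85] = f3 86 55 is 3 bytes ≤ B = 6; zero-pad to 6 bytes: K' = f3 86 55 00 00 00.
K' ⊕ ipad = c5 b0 63 36 36 36.  K' ⊕ opad = af da 09 5c 5c 5c.
Inner input = (K'⊕ipad) ∥ m = c5 b0 63 36 36 36 ∥ 64.
Inner hash: even-index sum = 450 mod 256 = 194; odd-index sum = 284 mod 256 = 28 → c2 1c.
Outer input = (K'⊕opad) ∥ inner = af da 09 5c 5c 5c ∥ c2 1c.
Outer hash (tag): even-index sum = 470 mod 256 = 214; odd-index sum = 430 mod 256 = 174 → d6 ae.

d6ae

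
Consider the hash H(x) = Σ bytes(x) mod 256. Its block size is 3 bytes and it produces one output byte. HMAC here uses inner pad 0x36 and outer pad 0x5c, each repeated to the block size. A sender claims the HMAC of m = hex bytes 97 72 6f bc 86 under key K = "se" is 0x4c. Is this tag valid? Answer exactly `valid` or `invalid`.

valid

Key "se" = 73 65 is 2 bytes ≤ B = 3; zero-pad to 3 bytes: K' = 73 65 00.
K' ⊕ ipad = 45 53 36; K' ⊕ opad = 2f 39 5c.
Inner hash: sum = 69+83+54+151+114+111+188+134 = 904; mod 256 = 136 → 88.
Outer hash (recomputed tag): sum = 47+57+92+136 = 332; mod 256 = 76 → 4c.
Recomputed tag = 4c; claimed = 4c → match.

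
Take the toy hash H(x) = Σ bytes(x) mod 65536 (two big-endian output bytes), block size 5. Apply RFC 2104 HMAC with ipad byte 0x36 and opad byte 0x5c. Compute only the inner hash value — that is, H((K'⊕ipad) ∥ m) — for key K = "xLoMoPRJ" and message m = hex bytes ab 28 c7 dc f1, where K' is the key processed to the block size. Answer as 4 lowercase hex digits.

Key "xLoMoPRJ" = 78 4c 6f 4d 6f 50 52 4a is 8 bytes > B = 5, so hash it first: H(key) = 02 db, then zero-pad to 5 bytes: K' = 02 db 00 00 00.
K' ⊕ ipad = 34 ed 36 36 36.
Inner input = 34 ed 36 36 36 ∥ ab 28 c7 dc f1.
Inner hash: sum = 52+237+54+54+54+171+40+199+220+241 = 1322 → 05 2a.

052a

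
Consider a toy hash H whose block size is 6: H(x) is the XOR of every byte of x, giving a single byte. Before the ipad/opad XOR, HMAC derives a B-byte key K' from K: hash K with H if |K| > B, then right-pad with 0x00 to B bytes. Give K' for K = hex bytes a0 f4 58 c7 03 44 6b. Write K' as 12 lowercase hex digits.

e70000000000

|K| = 7 > B = 6, so first hash the key.
H(K): XOR a0⊕f4⊕58⊕c7⊕03⊕44⊕6b = e7.
Zero-pad H(K) = e7 to 6 bytes: K' = e7 00 00 00 00 00.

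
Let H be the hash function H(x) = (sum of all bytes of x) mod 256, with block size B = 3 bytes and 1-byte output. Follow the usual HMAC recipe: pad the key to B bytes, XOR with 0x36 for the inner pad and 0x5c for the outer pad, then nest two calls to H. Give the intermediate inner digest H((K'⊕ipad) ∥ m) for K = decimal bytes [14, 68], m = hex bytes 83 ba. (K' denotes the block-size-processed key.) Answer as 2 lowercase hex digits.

1d

Key decimal bytes [14, 68] = 0e 44 is 2 bytes ≤ B = 3; zero-pad to 3 bytes: K' = 0e 44 00.
K' ⊕ ipad = 38 72 36.
Inner input = 38 72 36 ∥ 83 ba.
Inner hash: sum = 56+114+54+131+186 = 541; mod 256 = 29 → 1d.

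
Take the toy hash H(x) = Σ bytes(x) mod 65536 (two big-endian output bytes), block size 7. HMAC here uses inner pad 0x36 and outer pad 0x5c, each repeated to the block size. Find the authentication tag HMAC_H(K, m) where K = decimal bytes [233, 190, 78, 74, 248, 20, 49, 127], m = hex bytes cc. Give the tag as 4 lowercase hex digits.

03b0

Key decimal bytes [233, 190, 78, 74, 248, 20, 49, 127] = e9 be 4e 4a f8 14 31 7f is 8 bytes > B = 7, so hash it first: H(key) = 03 fb, then zero-pad to 7 bytes: K' = 03 fb 00 00 00 00 00.
K' ⊕ ipad = 35 cd 36 36 36 36 36.  K' ⊕ opad = 5f a7 5c 5c 5c 5c 5c.
Inner input = (K'⊕ipad) ∥ m = 35 cd 36 36 36 36 36 ∥ cc.
Inner hash: sum = 53+205+54+54+54+54+54+204 = 732 → 02 dc.
Outer input = (K'⊕opad) ∥ inner = 5f a7 5c 5c 5c 5c 5c ∥ 02 dc.
Outer hash (tag): sum = 95+167+92+92+92+92+92+2+220 = 944 → 03 b0.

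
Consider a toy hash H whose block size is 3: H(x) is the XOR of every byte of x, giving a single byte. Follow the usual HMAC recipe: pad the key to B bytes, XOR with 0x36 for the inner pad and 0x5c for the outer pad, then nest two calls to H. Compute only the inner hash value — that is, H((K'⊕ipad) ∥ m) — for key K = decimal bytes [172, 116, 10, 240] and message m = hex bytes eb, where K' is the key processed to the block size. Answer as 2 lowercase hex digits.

ff

Key decimal bytes [172, 116, 10, 240] = ac 74 0a f0 is 4 bytes > B = 3, so hash it first: H(key) = 22, then zero-pad to 3 bytes: K' = 22 00 00.
K' ⊕ ipad = 14 36 36.
Inner input = 14 36 36 ∥ eb.
Inner hash: XOR 14⊕36⊕36⊕eb = ff.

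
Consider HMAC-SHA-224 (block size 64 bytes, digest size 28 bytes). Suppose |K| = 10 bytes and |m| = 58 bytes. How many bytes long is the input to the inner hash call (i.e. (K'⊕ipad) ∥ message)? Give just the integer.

Key is 10 ≤ 64 bytes, zero-padded: |K'| = 64.
Inner input = (K'⊕ipad) ∥ m → 64 + 58 = 122 bytes.

122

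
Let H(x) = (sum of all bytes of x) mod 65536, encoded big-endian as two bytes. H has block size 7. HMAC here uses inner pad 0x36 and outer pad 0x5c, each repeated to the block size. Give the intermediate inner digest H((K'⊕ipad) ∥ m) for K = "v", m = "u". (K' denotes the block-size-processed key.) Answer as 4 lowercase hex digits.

Key "v" = 76 is 1 byte ≤ B = 7; zero-pad to 7 bytes: K' = 76 00 00 00 00 00 00.
K' ⊕ ipad = 40 36 36 36 36 36 36.
Inner input = 40 36 36 36 36 36 36 ∥ 75.
Inner hash: sum = 64+54+54+54+54+54+54+117 = 505 → 01 f9.

01f9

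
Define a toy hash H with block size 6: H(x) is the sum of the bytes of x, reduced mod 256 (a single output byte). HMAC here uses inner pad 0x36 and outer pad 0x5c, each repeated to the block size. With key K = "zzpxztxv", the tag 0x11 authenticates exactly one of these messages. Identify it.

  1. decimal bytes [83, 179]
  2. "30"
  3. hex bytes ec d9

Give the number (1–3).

3

Key "zzpxztxv" = 7a 7a 70 78 7a 74 78 76 is 8 bytes > B = 6, so hash it first: H(key) = b8, then zero-pad to 6 bytes: K' = b8 00 00 00 00 00.
K' ⊕ ipad = 8e 36 36 36 36 36; K' ⊕ opad = e4 5c 5c 5c 5c 5c.
m1: inner = H(8e 36 36 36 36 36 53 b3) = a2; tag = H(e4 5c 5c 5c 5c 5c a2) = 52
m2: inner = H(8e 36 36 36 36 36 33 30) = ff; tag = H(e4 5c 5c 5c 5c 5c ff) = af
m3: inner = H(8e 36 36 36 36 36 ec d9) = 61; tag = H(e4 5c 5c 5c 5c 5c 61) = 11 ← matches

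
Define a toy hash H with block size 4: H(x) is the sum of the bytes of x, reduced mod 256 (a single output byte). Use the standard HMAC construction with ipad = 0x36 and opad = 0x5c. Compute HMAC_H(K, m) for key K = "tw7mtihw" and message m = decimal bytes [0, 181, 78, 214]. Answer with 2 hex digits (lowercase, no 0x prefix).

Key "tw7mtihw" = 74 77 37 6d 74 69 68 77 is 8 bytes > B = 4, so hash it first: H(key) = 4b, then zero-pad to 4 bytes: K' = 4b 00 00 00.
K' ⊕ ipad = 7d 36 36 36.  K' ⊕ opad = 17 5c 5c 5c.
Inner input = (K'⊕ipad) ∥ m = 7d 36 36 36 ∥ 00 b5 4e d6.
Inner hash: sum = 125+54+54+54+0+181+78+214 = 760; mod 256 = 248 → f8.
Outer input = (K'⊕opad) ∥ inner = 17 5c 5c 5c ∥ f8.
Outer hash (tag): sum = 23+92+92+92+248 = 547; mod 256 = 35 → 23.

23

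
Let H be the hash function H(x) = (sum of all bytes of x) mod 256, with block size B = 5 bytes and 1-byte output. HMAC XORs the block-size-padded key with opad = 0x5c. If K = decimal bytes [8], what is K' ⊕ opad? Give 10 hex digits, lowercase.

545c5c5c5c

Key decimal bytes [8] = 08 is 1 byte ≤ B = 5; zero-pad to 5 bytes: K' = 08 00 00 00 00.
XOR each byte with 0x5c: 08⊕5c=54, 00⊕5c=5c, 00⊕5c=5c, 00⊕5c=5c, 00⊕5c=5c.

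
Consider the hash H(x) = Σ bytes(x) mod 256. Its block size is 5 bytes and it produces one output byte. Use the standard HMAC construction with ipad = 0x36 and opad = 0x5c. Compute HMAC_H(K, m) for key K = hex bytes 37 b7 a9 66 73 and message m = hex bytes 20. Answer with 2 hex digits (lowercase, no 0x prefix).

8a

Key hex bytes 37 b7 a9 66 73 is exactly B = 5 bytes: K' = 37 b7 a9 66 73.
K' ⊕ ipad = 01 81 9f 50 45.  K' ⊕ opad = 6b eb f5 3a 2f.
Inner input = (K'⊕ipad) ∥ m = 01 81 9f 50 45 ∥ 20.
Inner hash: sum = 1+129+159+80+69+32 = 470; mod 256 = 214 → d6.
Outer input = (K'⊕opad) ∥ inner = 6b eb f5 3a 2f ∥ d6.
Outer hash (tag): sum = 107+235+245+58+47+214 = 906; mod 256 = 138 → 8a.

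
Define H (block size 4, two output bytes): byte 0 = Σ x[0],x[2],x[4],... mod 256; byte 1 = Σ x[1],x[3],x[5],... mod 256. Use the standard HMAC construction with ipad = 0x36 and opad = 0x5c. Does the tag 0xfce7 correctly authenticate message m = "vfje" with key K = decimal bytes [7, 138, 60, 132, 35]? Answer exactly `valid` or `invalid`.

valid

Key decimal bytes [7, 138, 60, 132, 35] = 07 8a 3c 84 23 is 5 bytes > B = 4, so hash it first: H(key) = 66 0e, then zero-pad to 4 bytes: K' = 66 0e 00 00.
K' ⊕ ipad = 50 38 36 36; K' ⊕ opad = 3a 52 5c 5c.
Inner hash: even-index sum = 358 mod 256 = 102; odd-index sum = 313 mod 256 = 57 → 66 39.
Outer hash (recomputed tag): even-index sum = 252 mod 256 = 252; odd-index sum = 231 mod 256 = 231 → fc e7.
Recomputed tag = fce7; claimed = fce7 → match.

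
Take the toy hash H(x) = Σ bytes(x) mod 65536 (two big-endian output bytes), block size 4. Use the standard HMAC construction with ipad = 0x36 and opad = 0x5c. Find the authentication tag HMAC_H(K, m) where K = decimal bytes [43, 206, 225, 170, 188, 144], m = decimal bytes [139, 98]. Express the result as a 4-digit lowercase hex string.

0219

Key decimal bytes [43, 206, 225, 170, 188, 144] = 2b ce e1 aa bc 90 is 6 bytes > B = 4, so hash it first: H(key) = 03 d0, then zero-pad to 4 bytes: K' = 03 d0 00 00.
K' ⊕ ipad = 35 e6 36 36.  K' ⊕ opad = 5f 8c 5c 5c.
Inner input = (K'⊕ipad) ∥ m = 35 e6 36 36 ∥ 8b 62.
Inner hash: sum = 53+230+54+54+139+98 = 628 → 02 74.
Outer input = (K'⊕opad) ∥ inner = 5f 8c 5c 5c ∥ 02 74.
Outer hash (tag): sum = 95+140+92+92+2+116 = 537 → 02 19.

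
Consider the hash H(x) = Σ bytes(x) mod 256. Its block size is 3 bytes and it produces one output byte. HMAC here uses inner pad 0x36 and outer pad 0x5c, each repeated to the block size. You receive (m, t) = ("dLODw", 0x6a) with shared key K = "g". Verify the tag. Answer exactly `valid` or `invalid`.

Key "g" = 67 is 1 byte ≤ B = 3; zero-pad to 3 bytes: K' = 67 00 00.
K' ⊕ ipad = 51 36 36; K' ⊕ opad = 3b 5c 5c.
Inner hash: sum = 81+54+54+100+76+79+68+119 = 631; mod 256 = 119 → 77.
Outer hash (recomputed tag): sum = 59+92+92+119 = 362; mod 256 = 106 → 6a.
Recomputed tag = 6a; claimed = 6a → match.

valid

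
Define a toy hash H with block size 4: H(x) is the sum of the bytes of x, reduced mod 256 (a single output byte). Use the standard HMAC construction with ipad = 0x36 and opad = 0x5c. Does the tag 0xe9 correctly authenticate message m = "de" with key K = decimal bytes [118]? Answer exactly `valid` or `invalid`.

valid

Key decimal bytes [118] = 76 is 1 byte ≤ B = 4; zero-pad to 4 bytes: K' = 76 00 00 00.
K' ⊕ ipad = 40 36 36 36; K' ⊕ opad = 2a 5c 5c 5c.
Inner hash: sum = 64+54+54+54+100+101 = 427; mod 256 = 171 → ab.
Outer hash (recomputed tag): sum = 42+92+92+92+171 = 489; mod 256 = 233 → e9.
Recomputed tag = e9; claimed = e9 → match.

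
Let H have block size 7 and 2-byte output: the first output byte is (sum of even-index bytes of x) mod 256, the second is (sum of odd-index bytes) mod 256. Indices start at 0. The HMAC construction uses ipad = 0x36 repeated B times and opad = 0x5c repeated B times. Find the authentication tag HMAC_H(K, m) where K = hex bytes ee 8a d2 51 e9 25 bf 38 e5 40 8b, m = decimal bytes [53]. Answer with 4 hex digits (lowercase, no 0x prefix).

876c

Key hex bytes ee 8a d2 51 e9 25 bf 38 e5 40 8b is 11 bytes > B = 7, so hash it first: H(key) = d8 78, then zero-pad to 7 bytes: K' = d8 78 00 00 00 00 00.
K' ⊕ ipad = ee 4e 36 36 36 36 36.  K' ⊕ opad = 84 24 5c 5c 5c 5c 5c.
Inner input = (K'⊕ipad) ∥ m = ee 4e 36 36 36 36 36 ∥ 35.
Inner hash: even-index sum = 400 mod 256 = 144; odd-index sum = 239 mod 256 = 239 → 90 ef.
Outer input = (K'⊕opad) ∥ inner = 84 24 5c 5c 5c 5c 5c ∥ 90 ef.
Outer hash (tag): even-index sum = 647 mod 256 = 135; odd-index sum = 364 mod 256 = 108 → 87 6c.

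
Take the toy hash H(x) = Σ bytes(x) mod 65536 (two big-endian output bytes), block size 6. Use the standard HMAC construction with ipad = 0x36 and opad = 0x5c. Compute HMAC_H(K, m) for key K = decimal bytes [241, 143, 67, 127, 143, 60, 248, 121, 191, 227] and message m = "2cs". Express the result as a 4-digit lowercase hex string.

026e

Key decimal bytes [241, 143, 67, 127, 143, 60, 248, 121, 191, 227] = f1 8f 43 7f 8f 3c f8 79 bf e3 is 10 bytes > B = 6, so hash it first: H(key) = 06 20, then zero-pad to 6 bytes: K' = 06 20 00 00 00 00.
K' ⊕ ipad = 30 16 36 36 36 36.  K' ⊕ opad = 5a 7c 5c 5c 5c 5c.
Inner input = (K'⊕ipad) ∥ m = 30 16 36 36 36 36 ∥ 32 63 73.
Inner hash: sum = 48+22+54+54+54+54+50+99+115 = 550 → 02 26.
Outer input = (K'⊕opad) ∥ inner = 5a 7c 5c 5c 5c 5c ∥ 02 26.
Outer hash (tag): sum = 90+124+92+92+92+92+2+38 = 622 → 02 6e.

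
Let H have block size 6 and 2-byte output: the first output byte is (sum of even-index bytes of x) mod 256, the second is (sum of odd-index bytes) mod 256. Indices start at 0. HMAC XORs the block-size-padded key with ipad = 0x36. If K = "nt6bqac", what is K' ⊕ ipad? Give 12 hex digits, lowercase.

Key "nt6bqac" = 6e 74 36 62 71 61 63 is 7 bytes > B = 6, so hash it first: H(key) = 78 37, then zero-pad to 6 bytes: K' = 78 37 00 00 00 00.
XOR each byte with 0x36: 78⊕36=4e, 37⊕36=01, 00⊕36=36, 00⊕36=36, 00⊕36=36, 00⊕36=36.

4e0136363636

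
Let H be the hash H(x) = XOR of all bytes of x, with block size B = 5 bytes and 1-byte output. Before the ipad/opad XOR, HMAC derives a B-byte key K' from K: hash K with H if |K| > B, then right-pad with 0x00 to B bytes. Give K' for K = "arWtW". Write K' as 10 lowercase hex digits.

6172577457

Key "arWtW" = 61 72 57 74 57 is exactly B = 5 bytes: K' = 61 72 57 74 57.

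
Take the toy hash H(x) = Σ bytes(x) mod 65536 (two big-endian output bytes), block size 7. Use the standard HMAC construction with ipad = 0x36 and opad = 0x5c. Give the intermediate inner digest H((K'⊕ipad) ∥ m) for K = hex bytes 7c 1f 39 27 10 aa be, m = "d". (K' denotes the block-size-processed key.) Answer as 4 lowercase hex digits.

Key hex bytes 7c 1f 39 27 10 aa be is exactly B = 7 bytes: K' = 7c 1f 39 27 10 aa be.
K' ⊕ ipad = 4a 29 0f 11 26 9c 88.
Inner input = 4a 29 0f 11 26 9c 88 ∥ 64.
Inner hash: sum = 74+41+15+17+38+156+136+100 = 577 → 02 41.

0241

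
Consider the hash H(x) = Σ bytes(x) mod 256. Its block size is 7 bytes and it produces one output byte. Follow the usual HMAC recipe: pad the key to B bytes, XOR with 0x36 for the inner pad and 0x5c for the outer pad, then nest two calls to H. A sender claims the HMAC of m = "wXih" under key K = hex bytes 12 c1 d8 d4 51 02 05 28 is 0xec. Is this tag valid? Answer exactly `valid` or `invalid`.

invalid

Key hex bytes 12 c1 d8 d4 51 02 05 28 is 8 bytes > B = 7, so hash it first: H(key) = ff, then zero-pad to 7 bytes: K' = ff 00 00 00 00 00 00.
K' ⊕ ipad = c9 36 36 36 36 36 36; K' ⊕ opad = a3 5c 5c 5c 5c 5c 5c.
Inner hash: sum = 201+54+54+54+54+54+54+119+88+105+104 = 941; mod 256 = 173 → ad.
Outer hash (recomputed tag): sum = 163+92+92+92+92+92+92+173 = 888; mod 256 = 120 → 78.
Recomputed tag = 78; claimed = ec → mismatch.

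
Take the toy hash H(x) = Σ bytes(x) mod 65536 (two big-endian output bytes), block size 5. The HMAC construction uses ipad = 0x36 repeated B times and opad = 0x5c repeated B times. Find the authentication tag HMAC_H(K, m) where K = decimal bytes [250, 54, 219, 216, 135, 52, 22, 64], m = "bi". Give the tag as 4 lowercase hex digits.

0281

Key decimal bytes [250, 54, 219, 216, 135, 52, 22, 64] = fa 36 db d8 87 34 16 40 is 8 bytes > B = 5, so hash it first: H(key) = 03 f4, then zero-pad to 5 bytes: K' = 03 f4 00 00 00.
K' ⊕ ipad = 35 c2 36 36 36.  K' ⊕ opad = 5f a8 5c 5c 5c.
Inner input = (K'⊕ipad) ∥ m = 35 c2 36 36 36 ∥ 62 69.
Inner hash: sum = 53+194+54+54+54+98+105 = 612 → 02 64.
Outer input = (K'⊕opad) ∥ inner = 5f a8 5c 5c 5c ∥ 02 64.
Outer hash (tag): sum = 95+168+92+92+92+2+100 = 641 → 02 81.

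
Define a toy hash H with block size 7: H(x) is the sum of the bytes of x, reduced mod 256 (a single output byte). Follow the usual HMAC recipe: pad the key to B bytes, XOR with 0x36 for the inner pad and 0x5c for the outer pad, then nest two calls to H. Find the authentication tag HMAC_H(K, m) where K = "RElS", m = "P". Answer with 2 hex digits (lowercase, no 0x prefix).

Key "RElS" = 52 45 6c 53 is 4 bytes ≤ B = 7; zero-pad to 7 bytes: K' = 52 45 6c 53 00 00 00.
K' ⊕ ipad = 64 73 5a 65 36 36 36.  K' ⊕ opad = 0e 19 30 0f 5c 5c 5c.
Inner input = (K'⊕ipad) ∥ m = 64 73 5a 65 36 36 36 ∥ 50.
Inner hash: sum = 100+115+90+101+54+54+54+80 = 648; mod 256 = 136 → 88.
Outer input = (K'⊕opad) ∥ inner = 0e 19 30 0f 5c 5c 5c ∥ 88.
Outer hash (tag): sum = 14+25+48+15+92+92+92+136 = 514; mod 256 = 2 → 02.

02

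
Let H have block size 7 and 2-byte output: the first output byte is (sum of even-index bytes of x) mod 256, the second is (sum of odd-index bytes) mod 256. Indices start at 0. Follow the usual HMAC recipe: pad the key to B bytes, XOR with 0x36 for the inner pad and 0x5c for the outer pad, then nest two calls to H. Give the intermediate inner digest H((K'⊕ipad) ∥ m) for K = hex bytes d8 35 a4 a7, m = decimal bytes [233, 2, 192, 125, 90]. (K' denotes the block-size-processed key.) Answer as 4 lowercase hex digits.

Key hex bytes d8 35 a4 a7 is 4 bytes ≤ B = 7; zero-pad to 7 bytes: K' = d8 35 a4 a7 00 00 00.
K' ⊕ ipad = ee 03 92 91 36 36 36.
Inner input = ee 03 92 91 36 36 36 ∥ e9 02 c0 7d 5a.
Inner hash: even-index sum = 619 mod 256 = 107; odd-index sum = 717 mod 256 = 205 → 6b cd.

6bcd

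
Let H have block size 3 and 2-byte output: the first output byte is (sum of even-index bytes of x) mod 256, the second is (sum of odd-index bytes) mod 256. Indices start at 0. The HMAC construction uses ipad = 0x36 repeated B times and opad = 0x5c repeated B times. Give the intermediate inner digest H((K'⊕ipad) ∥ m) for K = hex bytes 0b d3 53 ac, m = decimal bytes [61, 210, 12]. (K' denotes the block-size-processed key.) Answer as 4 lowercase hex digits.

7092

Key hex bytes 0b d3 53 ac is 4 bytes > B = 3, so hash it first: H(key) = 5e 7f, then zero-pad to 3 bytes: K' = 5e 7f 00.
K' ⊕ ipad = 68 49 36.
Inner input = 68 49 36 ∥ 3d d2 0c.
Inner hash: even-index sum = 368 mod 256 = 112; odd-index sum = 146 mod 256 = 146 → 70 92.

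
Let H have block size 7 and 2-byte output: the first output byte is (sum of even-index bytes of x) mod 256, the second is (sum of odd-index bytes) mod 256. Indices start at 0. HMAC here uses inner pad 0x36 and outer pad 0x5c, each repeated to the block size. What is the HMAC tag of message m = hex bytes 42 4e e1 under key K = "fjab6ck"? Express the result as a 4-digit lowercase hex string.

4005

Key "fjab6ck" = 66 6a 61 62 36 63 6b is exactly B = 7 bytes: K' = 66 6a 61 62 36 63 6b.
K' ⊕ ipad = 50 5c 57 54 00 55 5d.  K' ⊕ opad = 3a 36 3d 3e 6a 3f 37.
Inner input = (K'⊕ipad) ∥ m = 50 5c 57 54 00 55 5d ∥ 42 4e e1.
Inner hash: even-index sum = 338 mod 256 = 82; odd-index sum = 552 mod 256 = 40 → 52 28.
Outer input = (K'⊕opad) ∥ inner = 3a 36 3d 3e 6a 3f 37 ∥ 52 28.
Outer hash (tag): even-index sum = 320 mod 256 = 64; odd-index sum = 261 mod 256 = 5 → 40 05.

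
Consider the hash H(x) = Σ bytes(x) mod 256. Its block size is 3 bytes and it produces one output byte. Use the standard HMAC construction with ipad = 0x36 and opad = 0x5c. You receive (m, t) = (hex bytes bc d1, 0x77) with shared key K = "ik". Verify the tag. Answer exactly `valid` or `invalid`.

Key "ik" = 69 6b is 2 bytes ≤ B = 3; zero-pad to 3 bytes: K' = 69 6b 00.
K' ⊕ ipad = 5f 5d 36; K' ⊕ opad = 35 37 5c.
Inner hash: sum = 95+93+54+188+209 = 639; mod 256 = 127 → 7f.
Outer hash (recomputed tag): sum = 53+55+92+127 = 327; mod 256 = 71 → 47.
Recomputed tag = 47; claimed = 77 → mismatch.

invalid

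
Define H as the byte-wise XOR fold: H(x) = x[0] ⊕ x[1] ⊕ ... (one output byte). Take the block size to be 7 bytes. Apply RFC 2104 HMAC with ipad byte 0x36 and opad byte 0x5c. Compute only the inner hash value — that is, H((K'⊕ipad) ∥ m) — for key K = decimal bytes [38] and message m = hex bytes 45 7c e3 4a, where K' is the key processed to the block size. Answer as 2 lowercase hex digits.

80

Key decimal bytes [38] = 26 is 1 byte ≤ B = 7; zero-pad to 7 bytes: K' = 26 00 00 00 00 00 00.
K' ⊕ ipad = 10 36 36 36 36 36 36.
Inner input = 10 36 36 36 36 36 36 ∥ 45 7c e3 4a.
Inner hash: XOR 10⊕36⊕36⊕36⊕36⊕36⊕36⊕45⊕7c⊕e3⊕4a = 80.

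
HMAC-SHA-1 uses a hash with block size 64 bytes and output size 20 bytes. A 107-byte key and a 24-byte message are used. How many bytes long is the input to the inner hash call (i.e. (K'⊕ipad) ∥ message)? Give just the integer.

Key is 107 > 64 bytes, so it is hashed to 20 bytes then zero-padded to 64: |K'| = 64.
Inner input = (K'⊕ipad) ∥ m → 64 + 24 = 88 bytes.

88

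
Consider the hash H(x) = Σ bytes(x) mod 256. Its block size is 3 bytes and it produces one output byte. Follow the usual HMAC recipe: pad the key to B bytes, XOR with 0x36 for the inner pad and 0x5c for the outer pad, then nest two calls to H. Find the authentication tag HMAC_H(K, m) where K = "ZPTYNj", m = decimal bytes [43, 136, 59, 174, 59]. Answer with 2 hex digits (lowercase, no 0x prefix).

87

Key "ZPTYNj" = 5a 50 54 59 4e 6a is 6 bytes > B = 3, so hash it first: H(key) = 0f, then zero-pad to 3 bytes: K' = 0f 00 00.
K' ⊕ ipad = 39 36 36.  K' ⊕ opad = 53 5c 5c.
Inner input = (K'⊕ipad) ∥ m = 39 36 36 ∥ 2b 88 3b ae 3b.
Inner hash: sum = 57+54+54+43+136+59+174+59 = 636; mod 256 = 124 → 7c.
Outer input = (K'⊕opad) ∥ inner = 53 5c 5c ∥ 7c.
Outer hash (tag): sum = 83+92+92+124 = 391; mod 256 = 135 → 87.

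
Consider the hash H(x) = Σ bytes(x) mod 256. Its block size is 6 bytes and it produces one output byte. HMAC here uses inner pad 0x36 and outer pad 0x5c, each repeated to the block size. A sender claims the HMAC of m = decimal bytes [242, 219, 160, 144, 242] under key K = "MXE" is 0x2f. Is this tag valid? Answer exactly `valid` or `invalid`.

valid

Key "MXE" = 4d 58 45 is 3 bytes ≤ B = 6; zero-pad to 6 bytes: K' = 4d 58 45 00 00 00.
K' ⊕ ipad = 7b 6e 73 36 36 36; K' ⊕ opad = 11 04 19 5c 5c 5c.
Inner hash: sum = 123+110+115+54+54+54+242+219+160+144+242 = 1517; mod 256 = 237 → ed.
Outer hash (recomputed tag): sum = 17+4+25+92+92+92+237 = 559; mod 256 = 47 → 2f.
Recomputed tag = 2f; claimed = 2f → match.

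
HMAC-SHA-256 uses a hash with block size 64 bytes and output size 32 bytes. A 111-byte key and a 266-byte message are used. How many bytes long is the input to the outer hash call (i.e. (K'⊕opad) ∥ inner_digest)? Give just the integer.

96

Key is 111 > 64 bytes, so it is hashed to 32 bytes then zero-padded to 64: |K'| = 64.
Outer input = (K'⊕opad) ∥ H(inner) → 64 + 32 = 96 bytes.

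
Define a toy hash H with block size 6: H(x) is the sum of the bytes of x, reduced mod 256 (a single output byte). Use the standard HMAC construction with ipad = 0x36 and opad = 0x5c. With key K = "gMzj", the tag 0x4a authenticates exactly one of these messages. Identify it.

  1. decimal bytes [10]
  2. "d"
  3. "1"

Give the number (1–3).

1

Key "gMzj" = 67 4d 7a 6a is 4 bytes ≤ B = 6; zero-pad to 6 bytes: K' = 67 4d 7a 6a 00 00.
K' ⊕ ipad = 51 7b 4c 5c 36 36; K' ⊕ opad = 3b 11 26 36 5c 5c.
m1: inner = H(51 7b 4c 5c 36 36 0a) = ea; tag = H(3b 11 26 36 5c 5c ea) = 4a ← matches
m2: inner = H(51 7b 4c 5c 36 36 64) = 44; tag = H(3b 11 26 36 5c 5c 44) = a4
m3: inner = H(51 7b 4c 5c 36 36 31) = 11; tag = H(3b 11 26 36 5c 5c 11) = 71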